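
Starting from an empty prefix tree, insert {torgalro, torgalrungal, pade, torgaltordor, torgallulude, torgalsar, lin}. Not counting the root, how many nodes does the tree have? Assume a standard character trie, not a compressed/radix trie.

For each word, the new-node count is its length minus the longest prefix already in the trie:
  "torgalro" → 8 new (t, o, r, g, a, l, r, o)
  "torgalrungal" → prefix "torgalr" already present; 5 new (u, n, g, a, l)
  "pade" → 4 new (p, a, d, e)
  "torgaltordor" → prefix "torgal" already present; 6 new (t, o, r, d, o, r)
  "torgallulude" → prefix "torgal" already present; 6 new (l, u, l, u, d, e)
  "torgalsar" → prefix "torgal" already present; 3 new (s, a, r)
  "lin" → 3 new (l, i, n)
Total nodes = 8 + 5 + 4 + 6 + 6 + 3 + 3 = 35

35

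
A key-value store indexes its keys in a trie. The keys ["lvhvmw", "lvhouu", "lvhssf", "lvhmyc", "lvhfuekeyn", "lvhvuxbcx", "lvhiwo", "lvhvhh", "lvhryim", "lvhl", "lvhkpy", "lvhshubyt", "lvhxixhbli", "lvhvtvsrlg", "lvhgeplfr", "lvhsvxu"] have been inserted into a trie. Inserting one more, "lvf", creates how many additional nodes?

1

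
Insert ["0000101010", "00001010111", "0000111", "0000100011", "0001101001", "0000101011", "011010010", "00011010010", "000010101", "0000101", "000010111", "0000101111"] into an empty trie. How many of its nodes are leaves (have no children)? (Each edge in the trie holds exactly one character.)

7

Leaves are exactly the stored words that no other stored word extends.
Those words: "0000100011", "0000101010", "00001010111", "0000101111", "0000111", "00011010010", "011010010"
Leaf count: 7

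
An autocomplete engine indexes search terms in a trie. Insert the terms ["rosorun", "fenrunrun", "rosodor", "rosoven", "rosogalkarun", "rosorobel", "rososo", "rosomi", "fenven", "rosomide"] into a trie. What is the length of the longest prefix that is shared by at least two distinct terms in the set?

The deepest shared node is where two words last agree before diverging.
e.g. "rosomi" and "rosomide" share the prefix "rosomi" of length 6; no pair shares a longer one.
Longest shared-prefix length: 6

6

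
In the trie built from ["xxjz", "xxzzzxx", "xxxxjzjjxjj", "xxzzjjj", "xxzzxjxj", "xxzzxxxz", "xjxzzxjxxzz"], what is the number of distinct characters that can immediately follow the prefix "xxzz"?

Follow the path "xxzz" to its node, then look at its outgoing edges.
Characters that immediately follow "xxzz" among the stored strings: {j, x, z}.
That node has 3 child edges.

3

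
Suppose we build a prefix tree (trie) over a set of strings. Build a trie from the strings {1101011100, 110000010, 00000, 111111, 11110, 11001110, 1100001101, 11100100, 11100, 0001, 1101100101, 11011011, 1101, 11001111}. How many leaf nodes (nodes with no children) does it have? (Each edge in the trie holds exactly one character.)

Leaves are exactly the stored words that no other stored word extends.
Those words: "00000", "0001", "110000010", "1100001101", "11001110", "11001111", "1101011100", "1101100101", "11011011", "11100100", "11110", "111111"
Leaf count: 12

12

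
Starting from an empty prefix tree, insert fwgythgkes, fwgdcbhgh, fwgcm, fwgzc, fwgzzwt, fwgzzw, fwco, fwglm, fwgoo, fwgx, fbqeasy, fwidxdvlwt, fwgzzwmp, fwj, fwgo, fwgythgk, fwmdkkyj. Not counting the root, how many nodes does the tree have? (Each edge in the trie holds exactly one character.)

Insert word by word; a character creates a node only if that edge doesn't already exist:
  "fwgythgkes" → 10 new (f, w, g, y, t, h, g, k, e, s)
  "fwgdcbhgh" → prefix "fwg" already present; 6 new (d, c, b, h, g, h)
  "fwgcm" → prefix "fwg" already present; 2 new (c, m)
  "fwgzc" → prefix "fwg" already present; 2 new (z, c)
  "fwgzzwt" → prefix "fwgz" already present; 3 new (z, w, t)
  "fwgzzw" → prefix "fwgzzw" already present; 0 new (none)
  "fwco" → prefix "fw" already present; 2 new (c, o)
  "fwglm" → prefix "fwg" already present; 2 new (l, m)
  "fwgoo" → prefix "fwg" already present; 2 new (o, o)
  "fwgx" → prefix "fwg" already present; 1 new (x)
  "fbqeasy" → prefix "f" already present; 6 new (b, q, e, a, s, y)
  "fwidxdvlwt" → prefix "fw" already present; 8 new (i, d, x, d, v, l, w, t)
  "fwgzzwmp" → prefix "fwgzzw" already present; 2 new (m, p)
  "fwj" → prefix "fw" already present; 1 new (j)
  "fwgo" → prefix "fwgo" already present; 0 new (none)
  "fwgythgk" → prefix "fwgythgk" already present; 0 new (none)
  "fwmdkkyj" → prefix "fw" already present; 6 new (m, d, k, k, y, j)
Total nodes = 10 + 6 + 2 + 2 + 3 + 0 + 2 + 2 + 2 + 1 + 6 + 8 + 2 + 1 + 0 + 0 + 6 = 53

53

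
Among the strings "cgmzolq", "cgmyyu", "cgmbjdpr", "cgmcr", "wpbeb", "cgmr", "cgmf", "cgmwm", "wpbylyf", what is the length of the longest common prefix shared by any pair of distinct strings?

3

Look for the deepest trie node that still has at least two words in its subtree.
e.g. "cgmbjdpr" and "cgmcr" share the prefix "cgm" of length 3; no pair shares a longer one.
Longest shared-prefix length: 3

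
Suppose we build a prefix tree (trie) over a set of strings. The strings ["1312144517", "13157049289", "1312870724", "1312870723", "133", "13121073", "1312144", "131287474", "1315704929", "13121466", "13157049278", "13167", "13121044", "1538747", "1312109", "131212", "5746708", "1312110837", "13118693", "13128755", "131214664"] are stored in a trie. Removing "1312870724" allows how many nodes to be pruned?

After clearing the end-marker at "1312870724", prune upward until reaching a node still needed by another word.
The suffix "4" (1 node) is used only by "1312870724"; the node for "131287072" still has the child "3", so pruning stops there.
Nodes removed: 1

1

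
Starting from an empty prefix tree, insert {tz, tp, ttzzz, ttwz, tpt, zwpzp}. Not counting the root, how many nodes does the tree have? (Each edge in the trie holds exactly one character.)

15

Trie structure (* marks end of a word):
(root)
├─ t
│  ├─ p *
│  │  └─ t *
│  ├─ t
│  │  ├─ w
│  │  │  └─ z *
│  │  └─ z
│  │     └─ z
│  │        └─ z *
│  └─ z *
└─ z
   └─ w
      └─ p
         └─ z
            └─ p *
Counting every labelled node above: 15.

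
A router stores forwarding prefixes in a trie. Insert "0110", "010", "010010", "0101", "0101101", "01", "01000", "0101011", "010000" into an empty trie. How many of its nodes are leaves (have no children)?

5

A leaf is a node with no children — equivalently, the end of a word that is not a proper prefix of any other stored word.
Those words: "010000", "010010", "0101011", "0101101", "0110"
Leaf count: 5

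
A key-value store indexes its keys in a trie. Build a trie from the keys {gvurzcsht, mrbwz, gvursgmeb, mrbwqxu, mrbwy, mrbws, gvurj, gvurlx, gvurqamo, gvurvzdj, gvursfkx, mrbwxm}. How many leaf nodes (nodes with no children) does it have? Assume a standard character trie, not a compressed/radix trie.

A leaf is a node with no children — equivalently, the end of a word that is not a proper prefix of any other stored word.
Those words: "gvurj", "gvurlx", "gvurqamo", "gvursfkx", "gvursgmeb", "gvurvzdj", "gvurzcsht", "mrbwqxu", "mrbws", "mrbwxm", "mrbwy", "mrbwz"
Leaf count: 12

12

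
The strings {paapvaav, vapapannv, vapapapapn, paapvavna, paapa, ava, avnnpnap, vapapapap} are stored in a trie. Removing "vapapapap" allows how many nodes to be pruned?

0

After clearing the end-marker at "vapapapap", prune upward until reaching a node still needed by another word.
Every node on "vapapapap" is still needed (e.g. by "vapapapapn"), so nothing is freed.
Nodes removed: 0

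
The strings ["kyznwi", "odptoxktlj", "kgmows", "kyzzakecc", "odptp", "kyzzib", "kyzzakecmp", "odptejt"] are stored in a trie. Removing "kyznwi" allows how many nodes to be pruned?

3

A node on "kyznwi"'s path can go only if nothing else ends at it or branches off below it.
The suffix "nwi" (3 nodes) is used only by "kyznwi"; the node for "kyz" still has the child "z", so pruning stops there.
Nodes removed: 3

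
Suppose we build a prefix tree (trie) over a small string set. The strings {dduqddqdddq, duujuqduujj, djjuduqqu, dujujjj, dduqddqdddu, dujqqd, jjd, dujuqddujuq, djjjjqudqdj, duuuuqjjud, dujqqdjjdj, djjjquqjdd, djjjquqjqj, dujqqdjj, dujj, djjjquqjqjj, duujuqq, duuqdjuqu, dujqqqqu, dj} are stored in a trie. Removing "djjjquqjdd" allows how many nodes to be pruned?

2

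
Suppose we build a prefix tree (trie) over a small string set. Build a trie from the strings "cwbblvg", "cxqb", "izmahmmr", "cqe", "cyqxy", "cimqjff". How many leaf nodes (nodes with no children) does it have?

6

A leaf is a node with no children — equivalently, the end of a word that is not a proper prefix of any other stored word.
Those words: "cimqjff", "cqe", "cwbblvg", "cxqb", "cyqxy", "izmahmmr"
Leaf count: 6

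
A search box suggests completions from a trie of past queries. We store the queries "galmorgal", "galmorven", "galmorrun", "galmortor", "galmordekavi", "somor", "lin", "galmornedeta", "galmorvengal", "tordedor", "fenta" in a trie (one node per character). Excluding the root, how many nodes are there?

54

For each word, the new-node count is its length minus the longest prefix already in the trie:
  "galmorgal" → 9 new (g, a, l, m, o, r, g, a, l)
  "galmorven" → prefix "galmor" already present; 3 new (v, e, n)
  "galmorrun" → prefix "galmor" already present; 3 new (r, u, n)
  "galmortor" → prefix "galmor" already present; 3 new (t, o, r)
  "galmordekavi" → prefix "galmor" already present; 6 new (d, e, k, a, v, i)
  "somor" → 5 new (s, o, m, o, r)
  "lin" → 3 new (l, i, n)
  "galmornedeta" → prefix "galmor" already present; 6 new (n, e, d, e, t, a)
  "galmorvengal" → prefix "galmorven" already present; 3 new (g, a, l)
  "tordedor" → 8 new (t, o, r, d, e, d, o, r)
  "fenta" → 5 new (f, e, n, t, a)
Total nodes = 9 + 3 + 3 + 3 + 6 + 5 + 3 + 6 + 3 + 8 + 5 = 54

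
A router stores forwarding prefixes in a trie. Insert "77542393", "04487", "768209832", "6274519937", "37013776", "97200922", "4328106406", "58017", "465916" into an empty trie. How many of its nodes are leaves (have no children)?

9

Leaves are exactly the stored words that no other stored word extends.
Those words: "04487", "37013776", "4328106406", "465916", "58017", "6274519937", "768209832", "77542393", "97200922"
Leaf count: 9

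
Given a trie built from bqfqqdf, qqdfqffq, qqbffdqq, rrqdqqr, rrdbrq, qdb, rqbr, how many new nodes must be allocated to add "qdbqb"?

2

The longest prefix of "qdbqb" already in the trie is "qdb" (length 3).
So 5 − 3 = 2 new nodes.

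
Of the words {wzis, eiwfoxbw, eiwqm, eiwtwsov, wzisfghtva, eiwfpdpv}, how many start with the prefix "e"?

4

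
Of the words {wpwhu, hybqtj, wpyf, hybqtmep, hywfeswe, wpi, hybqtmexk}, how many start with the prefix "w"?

3

Walk to "w"; the words in its subtree are exactly those with that prefix.
Matches: "wpi", "wpwhu", "wpyf"
Count: 3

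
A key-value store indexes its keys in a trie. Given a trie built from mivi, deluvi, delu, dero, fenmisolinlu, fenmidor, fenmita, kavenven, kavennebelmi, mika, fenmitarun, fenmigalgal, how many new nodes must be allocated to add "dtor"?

3

The longest prefix of "dtor" already in the trie is "d" (length 1).
New nodes needed: |"dtor"| − 1 = 4 − 1 = 3.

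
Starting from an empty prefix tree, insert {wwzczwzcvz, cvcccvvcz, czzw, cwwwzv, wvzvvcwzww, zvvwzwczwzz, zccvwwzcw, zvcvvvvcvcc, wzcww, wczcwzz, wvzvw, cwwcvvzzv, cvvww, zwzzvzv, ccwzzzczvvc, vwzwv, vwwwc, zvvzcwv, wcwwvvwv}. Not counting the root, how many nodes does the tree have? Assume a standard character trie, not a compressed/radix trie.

Count nodes per top-level branch (shared prefixes stored once):
  'c'-branch (ccwzzzczvvc, cvcccvvcz, cvvww, cwwcvvzzv, cwwwzv, czzw): 36 nodes
  'v'-branch (vwwwc, vwzwv): 8 nodes
  'w'-branch (wcwwvvwv, wczcwzz, wvzvvcwzww, wvzvw, wwzczwzcvz, wzcww): 36 nodes
  'z'-branch (zccvwwzcw, zvcvvvvcvcc, zvvwzwczwzz, zvvzcwv, zwzzvzv): 38 nodes
Sum: 118

118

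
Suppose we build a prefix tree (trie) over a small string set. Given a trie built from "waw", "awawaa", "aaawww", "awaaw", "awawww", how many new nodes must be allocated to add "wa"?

0

"wa" is already a full path in the trie; only an end-marker is added.
No new nodes are needed: 0.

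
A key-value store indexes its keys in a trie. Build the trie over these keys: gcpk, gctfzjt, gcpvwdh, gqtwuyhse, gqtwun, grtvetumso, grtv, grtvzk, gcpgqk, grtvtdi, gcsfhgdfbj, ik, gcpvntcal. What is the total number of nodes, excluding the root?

54

Insert word by word; a character creates a node only if that edge doesn't already exist:
  "gcpk" → 4 new (g, c, p, k)
  "gctfzjt" → prefix "gc" already present; 5 new (t, f, z, j, t)
  "gcpvwdh" → prefix "gcp" already present; 4 new (v, w, d, h)
  "gqtwuyhse" → prefix "g" already present; 8 new (q, t, w, u, y, h, s, e)
  "gqtwun" → prefix "gqtwu" already present; 1 new (n)
  "grtvetumso" → prefix "g" already present; 9 new (r, t, v, e, t, u, m, s, o)
  "grtv" → prefix "grtv" already present; 0 new (none)
  "grtvzk" → prefix "grtv" already present; 2 new (z, k)
  "gcpgqk" → prefix "gcp" already present; 3 new (g, q, k)
  "grtvtdi" → prefix "grtv" already present; 3 new (t, d, i)
  "gcsfhgdfbj" → prefix "gc" already present; 8 new (s, f, h, g, d, f, b, j)
  "ik" → 2 new (i, k)
  "gcpvntcal" → prefix "gcpv" already present; 5 new (n, t, c, a, l)
Total nodes = 4 + 5 + 4 + 8 + 1 + 9 + 0 + 2 + 3 + 3 + 8 + 2 + 5 = 54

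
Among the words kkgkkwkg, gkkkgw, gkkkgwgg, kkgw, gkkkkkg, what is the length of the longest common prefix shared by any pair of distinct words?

Look for the deepest trie node that still has at least two words in its subtree.
e.g. "gkkkgw" and "gkkkgwgg" share the prefix "gkkkgw" of length 6; no pair shares a longer one.
Longest shared-prefix length: 6

6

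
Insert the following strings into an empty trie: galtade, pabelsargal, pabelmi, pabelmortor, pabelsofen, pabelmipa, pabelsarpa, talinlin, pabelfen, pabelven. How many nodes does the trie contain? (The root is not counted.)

47

Trace insertions, counting only characters that open a new branch:
  "galtade" → 7 new (g, a, l, t, a, d, e)
  "pabelsargal" → 11 new (p, a, b, e, l, s, a, r, g, a, l)
  "pabelmi" → prefix "pabel" already present; 2 new (m, i)
  "pabelmortor" → prefix "pabelm" already present; 5 new (o, r, t, o, r)
  "pabelsofen" → prefix "pabels" already present; 4 new (o, f, e, n)
  "pabelmipa" → prefix "pabelmi" already present; 2 new (p, a)
  "pabelsarpa" → prefix "pabelsar" already present; 2 new (p, a)
  "talinlin" → 8 new (t, a, l, i, n, l, i, n)
  "pabelfen" → prefix "pabel" already present; 3 new (f, e, n)
  "pabelven" → prefix "pabel" already present; 3 new (v, e, n)
Total nodes = 7 + 11 + 2 + 5 + 4 + 2 + 2 + 8 + 3 + 3 = 47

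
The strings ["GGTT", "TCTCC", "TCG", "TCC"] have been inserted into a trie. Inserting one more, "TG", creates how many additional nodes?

"T" is already a path in the trie; the remaining "G" must be added.
So 2 − 1 = 1 new nodes.

1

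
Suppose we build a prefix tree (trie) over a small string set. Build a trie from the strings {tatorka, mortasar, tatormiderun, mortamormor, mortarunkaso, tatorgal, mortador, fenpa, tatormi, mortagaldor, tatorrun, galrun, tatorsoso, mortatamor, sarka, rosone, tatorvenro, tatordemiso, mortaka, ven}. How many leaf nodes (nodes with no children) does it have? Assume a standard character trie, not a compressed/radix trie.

19

A leaf is a node with no children — equivalently, the end of a word that is not a proper prefix of any other stored word.
Those words: "fenpa", "galrun", "mortador", "mortagaldor", "mortaka", "mortamormor", "mortarunkaso", "mortasar", "mortatamor", "rosone", "sarka", "tatordemiso", "tatorgal", "tatorka", "tatormiderun", "tatorrun", "tatorsoso", "tatorvenro", "ven"
Leaf count: 19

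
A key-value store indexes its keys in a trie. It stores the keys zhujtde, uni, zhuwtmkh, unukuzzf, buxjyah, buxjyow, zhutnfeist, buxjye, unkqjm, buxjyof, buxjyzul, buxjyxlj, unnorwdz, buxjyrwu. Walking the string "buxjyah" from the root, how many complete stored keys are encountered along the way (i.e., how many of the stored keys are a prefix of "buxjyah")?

Walk "buxjyah" from the root; an end-of-word marker is hit whenever a stored word is a prefix of "buxjyah".
Prefixes of the query that are stored words: "buxjyah"
Count: 1

1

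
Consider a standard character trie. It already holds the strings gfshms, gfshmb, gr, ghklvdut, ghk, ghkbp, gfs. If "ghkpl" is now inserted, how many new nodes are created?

2

The longest prefix of "ghkpl" already in the trie is "ghk" (length 3).
Each of the 2 remaining characters creates one node.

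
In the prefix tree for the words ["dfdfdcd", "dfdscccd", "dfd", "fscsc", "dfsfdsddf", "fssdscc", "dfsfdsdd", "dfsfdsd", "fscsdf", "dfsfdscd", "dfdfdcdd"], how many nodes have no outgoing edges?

7

A leaf is a node with no children — equivalently, the end of a word that is not a proper prefix of any other stored word.
Those words: "dfdfdcdd", "dfdscccd", "dfsfdscd", "dfsfdsddf", "fscsc", "fscsdf", "fssdscc"
Leaf count: 7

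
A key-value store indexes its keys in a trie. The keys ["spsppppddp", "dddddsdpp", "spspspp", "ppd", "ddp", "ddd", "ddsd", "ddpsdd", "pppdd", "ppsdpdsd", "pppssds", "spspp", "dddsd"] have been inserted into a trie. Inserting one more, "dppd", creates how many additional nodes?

3

Walking "dppd" from the root, the first 1 characters ("d") follow existing edges; "p" is the first miss.
So 4 − 1 = 3 new nodes.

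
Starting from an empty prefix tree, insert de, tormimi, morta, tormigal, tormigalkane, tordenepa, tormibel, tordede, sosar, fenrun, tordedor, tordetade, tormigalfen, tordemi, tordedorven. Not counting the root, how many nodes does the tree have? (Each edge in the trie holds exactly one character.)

57

Trace insertions, counting only characters that open a new branch:
  "de" → 2 new (d, e)
  "tormimi" → 7 new (t, o, r, m, i, m, i)
  "morta" → 5 new (m, o, r, t, a)
  "tormigal" → prefix "tormi" already present; 3 new (g, a, l)
  "tormigalkane" → prefix "tormigal" already present; 4 new (k, a, n, e)
  "tordenepa" → prefix "tor" already present; 6 new (d, e, n, e, p, a)
  "tormibel" → prefix "tormi" already present; 3 new (b, e, l)
  "tordede" → prefix "torde" already present; 2 new (d, e)
  "sosar" → 5 new (s, o, s, a, r)
  "fenrun" → 6 new (f, e, n, r, u, n)
  "tordedor" → prefix "torded" already present; 2 new (o, r)
  "tordetade" → prefix "torde" already present; 4 new (t, a, d, e)
  "tormigalfen" → prefix "tormigal" already present; 3 new (f, e, n)
  "tordemi" → prefix "torde" already present; 2 new (m, i)
  "tordedorven" → prefix "tordedor" already present; 3 new (v, e, n)
Total nodes = 2 + 7 + 5 + 3 + 4 + 6 + 3 + 2 + 5 + 6 + 2 + 4 + 3 + 2 + 3 = 57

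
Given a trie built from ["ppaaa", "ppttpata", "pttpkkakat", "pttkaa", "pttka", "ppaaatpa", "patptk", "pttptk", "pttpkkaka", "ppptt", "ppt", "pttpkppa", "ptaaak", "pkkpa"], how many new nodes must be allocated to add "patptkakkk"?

4

The longest prefix of "patptkakkk" already in the trie is "patptk" (length 6).
Each of the 4 remaining characters creates one node.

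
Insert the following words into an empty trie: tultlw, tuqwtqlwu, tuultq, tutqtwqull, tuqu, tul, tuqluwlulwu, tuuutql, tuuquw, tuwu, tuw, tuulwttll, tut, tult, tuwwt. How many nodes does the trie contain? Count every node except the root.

For each word, the new-node count is its length minus the longest prefix already in the trie:
  "tultlw" → 6 new (t, u, l, t, l, w)
  "tuqwtqlwu" → prefix "tu" already present; 7 new (q, w, t, q, l, w, u)
  "tuultq" → prefix "tu" already present; 4 new (u, l, t, q)
  "tutqtwqull" → prefix "tu" already present; 8 new (t, q, t, w, q, u, l, l)
  "tuqu" → prefix "tuq" already present; 1 new (u)
  "tul" → prefix "tul" already present; 0 new (none)
  "tuqluwlulwu" → prefix "tuq" already present; 8 new (l, u, w, l, u, l, w, u)
  "tuuutql" → prefix "tuu" already present; 4 new (u, t, q, l)
  "tuuquw" → prefix "tuu" already present; 3 new (q, u, w)
  "tuwu" → prefix "tu" already present; 2 new (w, u)
  "tuw" → prefix "tuw" already present; 0 new (none)
  "tuulwttll" → prefix "tuul" already present; 5 new (w, t, t, l, l)
  "tut" → prefix "tut" already present; 0 new (none)
  "tult" → prefix "tult" already present; 0 new (none)
  "tuwwt" → prefix "tuw" already present; 2 new (w, t)
Total nodes = 6 + 7 + 4 + 8 + 1 + 0 + 8 + 4 + 3 + 2 + 0 + 5 + 0 + 0 + 2 = 50

50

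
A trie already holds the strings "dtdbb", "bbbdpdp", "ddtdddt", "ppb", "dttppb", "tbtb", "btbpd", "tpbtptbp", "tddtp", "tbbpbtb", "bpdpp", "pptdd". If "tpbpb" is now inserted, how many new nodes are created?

2

The longest prefix of "tpbpb" already in the trie is "tpb" (length 3).
Each of the 2 remaining characters creates one node.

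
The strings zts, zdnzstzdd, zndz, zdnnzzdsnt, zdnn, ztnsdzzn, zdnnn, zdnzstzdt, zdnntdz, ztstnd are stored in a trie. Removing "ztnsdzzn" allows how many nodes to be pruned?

6

After clearing the end-marker at "ztnsdzzn", prune upward until reaching a node still needed by another word.
The suffix "nsdzzn" (6 nodes) is used only by "ztnsdzzn"; the node for "zt" still has the child "s", so pruning stops there.
Nodes removed: 6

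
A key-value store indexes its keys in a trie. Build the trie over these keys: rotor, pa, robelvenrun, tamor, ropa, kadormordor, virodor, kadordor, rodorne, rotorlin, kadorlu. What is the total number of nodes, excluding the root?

Count nodes per top-level branch (shared prefixes stored once):
  'k'-branch (kadordor, kadorlu, kadormordor): 16 nodes
  'p'-branch (pa): 2 nodes
  'r'-branch (robelvenrun, rodorne, ropa, rotor, rotorlin): 24 nodes
  't'-branch (tamor): 5 nodes
  'v'-branch (virodor): 7 nodes
Sum: 54

54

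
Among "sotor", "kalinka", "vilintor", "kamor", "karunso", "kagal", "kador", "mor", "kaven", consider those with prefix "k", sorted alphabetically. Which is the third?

DFS of the "k" subtree visits, in order: "kador", "kagal", "kalinka", "kamor", "karunso", "kaven"
The 3rd is kalinka.

kalinka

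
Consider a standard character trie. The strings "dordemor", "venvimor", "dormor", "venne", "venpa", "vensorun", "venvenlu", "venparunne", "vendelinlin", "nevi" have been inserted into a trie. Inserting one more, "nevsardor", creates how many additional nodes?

Walking "nevsardor" from the root, the first 3 characters ("nev") follow existing edges; "s" is the first miss.
Each of the 6 remaining characters creates one node.

6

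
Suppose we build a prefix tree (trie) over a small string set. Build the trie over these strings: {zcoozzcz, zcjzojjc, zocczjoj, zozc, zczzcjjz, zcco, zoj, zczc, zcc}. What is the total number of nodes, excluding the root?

Count nodes per top-level branch (shared prefixes stored once):
  'z'-branch (zcc, zcco, zcjzojjc, zcoozzcz, zczc, zczzcjjz, zocczjoj, zoj, zozc): 33 nodes
Sum: 33

33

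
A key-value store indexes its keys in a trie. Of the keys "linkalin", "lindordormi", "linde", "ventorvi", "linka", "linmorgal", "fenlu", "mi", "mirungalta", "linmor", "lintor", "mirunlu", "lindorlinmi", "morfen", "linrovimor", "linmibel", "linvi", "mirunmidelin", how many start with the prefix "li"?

Walk to "li"; the words in its subtree are exactly those with that prefix.
Words under "li": linde, lindordormi, lindorlinmi, linka, linkalin, linmibel, linmor, linmorgal, linrovimor, lintor, linvi
Count: 11

11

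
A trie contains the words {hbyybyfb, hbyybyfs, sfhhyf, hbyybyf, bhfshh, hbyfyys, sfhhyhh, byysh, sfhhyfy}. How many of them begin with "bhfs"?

1

Filter for entries beginning with "bhfs":
Matches: "bhfshh"
Count: 1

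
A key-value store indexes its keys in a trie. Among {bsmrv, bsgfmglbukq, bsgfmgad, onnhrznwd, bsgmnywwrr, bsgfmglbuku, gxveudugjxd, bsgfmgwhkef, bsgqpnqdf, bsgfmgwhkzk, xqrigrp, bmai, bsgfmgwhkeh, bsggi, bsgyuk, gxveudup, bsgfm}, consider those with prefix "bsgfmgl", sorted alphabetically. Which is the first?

Filter for "bsgfmgl…" and sort: "bsgfmglbukq", "bsgfmglbuku"
Position 1: bsgfmglbukq

bsgfmglbukq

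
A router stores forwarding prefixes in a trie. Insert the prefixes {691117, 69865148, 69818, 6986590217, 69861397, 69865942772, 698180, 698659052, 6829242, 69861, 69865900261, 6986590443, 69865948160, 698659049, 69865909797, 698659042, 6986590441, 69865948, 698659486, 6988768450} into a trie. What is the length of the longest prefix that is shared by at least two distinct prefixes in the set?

The deepest shared node is where two words last agree before diverging.
e.g. "6986590441" and "6986590443" share the prefix "698659044" of length 9; no pair shares a longer one.
Longest shared-prefix length: 9

9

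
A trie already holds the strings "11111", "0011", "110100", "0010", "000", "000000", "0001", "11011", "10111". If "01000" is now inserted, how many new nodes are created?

4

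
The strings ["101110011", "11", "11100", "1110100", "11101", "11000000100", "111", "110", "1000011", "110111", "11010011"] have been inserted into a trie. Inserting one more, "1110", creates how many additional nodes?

0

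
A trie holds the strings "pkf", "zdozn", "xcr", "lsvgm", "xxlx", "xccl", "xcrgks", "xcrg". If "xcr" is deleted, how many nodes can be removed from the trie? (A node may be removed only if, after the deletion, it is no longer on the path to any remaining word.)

0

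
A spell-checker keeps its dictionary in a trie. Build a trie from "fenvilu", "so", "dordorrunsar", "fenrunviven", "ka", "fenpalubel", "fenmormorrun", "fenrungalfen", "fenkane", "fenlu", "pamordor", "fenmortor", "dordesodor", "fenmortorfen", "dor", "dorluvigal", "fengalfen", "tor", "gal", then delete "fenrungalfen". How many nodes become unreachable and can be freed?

6

Walk "fenrungalfen" from the leaf back toward the root, removing each node that no remaining word uses.
The suffix "galfen" (6 nodes) is used only by "fenrungalfen"; the node for "fenrun" still has the child "v", so pruning stops there.
Nodes removed: 6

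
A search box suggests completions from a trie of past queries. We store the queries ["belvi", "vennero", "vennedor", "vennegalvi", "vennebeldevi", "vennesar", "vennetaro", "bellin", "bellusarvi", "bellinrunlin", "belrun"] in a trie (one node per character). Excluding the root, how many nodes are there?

Insert word by word; a character creates a node only if that edge doesn't already exist:
  "belvi" → 5 new (b, e, l, v, i)
  "vennero" → 7 new (v, e, n, n, e, r, o)
  "vennedor" → prefix "venne" already present; 3 new (d, o, r)
  "vennegalvi" → prefix "venne" already present; 5 new (g, a, l, v, i)
  "vennebeldevi" → prefix "venne" already present; 7 new (b, e, l, d, e, v, i)
  "vennesar" → prefix "venne" already present; 3 new (s, a, r)
  "vennetaro" → prefix "venne" already present; 4 new (t, a, r, o)
  "bellin" → prefix "bel" already present; 3 new (l, i, n)
  "bellusarvi" → prefix "bell" already present; 6 new (u, s, a, r, v, i)
  "bellinrunlin" → prefix "bellin" already present; 6 new (r, u, n, l, i, n)
  "belrun" → prefix "bel" already present; 3 new (r, u, n)
Total nodes = 5 + 7 + 3 + 5 + 7 + 3 + 4 + 3 + 6 + 6 + 3 = 52

52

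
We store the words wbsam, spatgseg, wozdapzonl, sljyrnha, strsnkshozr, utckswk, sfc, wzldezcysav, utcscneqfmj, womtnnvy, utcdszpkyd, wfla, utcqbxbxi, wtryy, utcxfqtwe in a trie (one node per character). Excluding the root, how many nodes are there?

Trace insertions, counting only characters that open a new branch:
  "wbsam" → 5 new (w, b, s, a, m)
  "spatgseg" → 8 new (s, p, a, t, g, s, e, g)
  "wozdapzonl" → prefix "w" already present; 9 new (o, z, d, a, p, z, o, n, l)
  "sljyrnha" → prefix "s" already present; 7 new (l, j, y, r, n, h, a)
  "strsnkshozr" → prefix "s" already present; 10 new (t, r, s, n, k, s, h, o, z, r)
  "utckswk" → 7 new (u, t, c, k, s, w, k)
  "sfc" → prefix "s" already present; 2 new (f, c)
  "wzldezcysav" → prefix "w" already present; 10 new (z, l, d, e, z, c, y, s, a, v)
  "utcscneqfmj" → prefix "utc" already present; 8 new (s, c, n, e, q, f, m, j)
  "womtnnvy" → prefix "wo" already present; 6 new (m, t, n, n, v, y)
  "utcdszpkyd" → prefix "utc" already present; 7 new (d, s, z, p, k, y, d)
  "wfla" → prefix "w" already present; 3 new (f, l, a)
  "utcqbxbxi" → prefix "utc" already present; 6 new (q, b, x, b, x, i)
  "wtryy" → prefix "w" already present; 4 new (t, r, y, y)
  "utcxfqtwe" → prefix "utc" already present; 6 new (x, f, q, t, w, e)
Total nodes = 5 + 8 + 9 + 7 + 10 + 7 + 2 + 10 + 8 + 6 + 7 + 3 + 6 + 4 + 6 = 98

98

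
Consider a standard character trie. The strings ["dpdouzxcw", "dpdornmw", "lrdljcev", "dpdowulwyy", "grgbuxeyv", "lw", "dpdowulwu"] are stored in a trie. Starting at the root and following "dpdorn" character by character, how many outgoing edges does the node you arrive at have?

1

Walk "dpdorn" from the root, arriving at one node.
Characters that immediately follow "dpdorn" among the stored strings: {m}.
That node has 1 child edge.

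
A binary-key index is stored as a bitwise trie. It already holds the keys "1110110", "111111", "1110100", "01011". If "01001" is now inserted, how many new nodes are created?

"010" is already a path in the trie; the remaining "01" must be added.
Each of the 2 remaining characters creates one node.

2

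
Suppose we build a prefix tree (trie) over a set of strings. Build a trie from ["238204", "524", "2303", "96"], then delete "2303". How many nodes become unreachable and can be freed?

2

Walk "2303" from the leaf back toward the root, removing each node that no remaining word uses.
The suffix "03" (2 nodes) is used only by "2303"; the node for "23" still has the child "8", so pruning stops there.
Nodes removed: 2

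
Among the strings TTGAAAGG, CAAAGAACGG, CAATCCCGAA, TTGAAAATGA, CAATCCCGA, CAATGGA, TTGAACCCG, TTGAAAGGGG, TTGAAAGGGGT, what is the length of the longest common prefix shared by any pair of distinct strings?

Look for the deepest trie node that still has at least two words in its subtree.
"TTGAAAGGGG" and "TTGAAAGGGGT" agree on "TTGAAAGGGG" (10 characters) before diverging; nothing deeper is shared.
Longest shared-prefix length: 10

10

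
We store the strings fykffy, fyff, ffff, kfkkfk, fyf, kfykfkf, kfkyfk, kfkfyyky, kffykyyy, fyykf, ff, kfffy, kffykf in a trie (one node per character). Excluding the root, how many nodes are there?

42

For each word, the new-node count is its length minus the longest prefix already in the trie:
  "fykffy" → 6 new (f, y, k, f, f, y)
  "fyff" → prefix "fy" already present; 2 new (f, f)
  "ffff" → prefix "f" already present; 3 new (f, f, f)
  "kfkkfk" → 6 new (k, f, k, k, f, k)
  "fyf" → prefix "fyf" already present; 0 new (none)
  "kfykfkf" → prefix "kf" already present; 5 new (y, k, f, k, f)
  "kfkyfk" → prefix "kfk" already present; 3 new (y, f, k)
  "kfkfyyky" → prefix "kfk" already present; 5 new (f, y, y, k, y)
  "kffykyyy" → prefix "kf" already present; 6 new (f, y, k, y, y, y)
  "fyykf" → prefix "fy" already present; 3 new (y, k, f)
  "ff" → prefix "ff" already present; 0 new (none)
  "kfffy" → prefix "kff" already present; 2 new (f, y)
  "kffykf" → prefix "kffyk" already present; 1 new (f)
Total nodes = 6 + 2 + 3 + 6 + 0 + 5 + 3 + 5 + 6 + 3 + 0 + 2 + 1 = 42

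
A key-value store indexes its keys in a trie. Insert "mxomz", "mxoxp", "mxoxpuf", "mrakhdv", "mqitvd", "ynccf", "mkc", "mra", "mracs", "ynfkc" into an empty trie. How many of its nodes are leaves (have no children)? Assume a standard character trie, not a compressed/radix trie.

8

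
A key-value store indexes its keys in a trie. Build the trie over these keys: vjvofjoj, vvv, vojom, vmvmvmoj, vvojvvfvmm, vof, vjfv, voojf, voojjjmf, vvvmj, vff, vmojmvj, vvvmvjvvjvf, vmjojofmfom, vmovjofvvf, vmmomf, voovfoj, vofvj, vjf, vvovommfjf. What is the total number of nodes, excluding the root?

Insert word by word; a character creates a node only if that edge doesn't already exist:
  "vjvofjoj" → 8 new (v, j, v, o, f, j, o, j)
  "vvv" → prefix "v" already present; 2 new (v, v)
  "vojom" → prefix "v" already present; 4 new (o, j, o, m)
  "vmvmvmoj" → prefix "v" already present; 7 new (m, v, m, v, m, o, j)
  "vvojvvfvmm" → prefix "vv" already present; 8 new (o, j, v, v, f, v, m, m)
  "vof" → prefix "vo" already present; 1 new (f)
  "vjfv" → prefix "vj" already present; 2 new (f, v)
  "voojf" → prefix "vo" already present; 3 new (o, j, f)
  "voojjjmf" → prefix "vooj" already present; 4 new (j, j, m, f)
  "vvvmj" → prefix "vvv" already present; 2 new (m, j)
  "vff" → prefix "v" already present; 2 new (f, f)
  "vmojmvj" → prefix "vm" already present; 5 new (o, j, m, v, j)
  "vvvmvjvvjvf" → prefix "vvvm" already present; 7 new (v, j, v, v, j, v, f)
  "vmjojofmfom" → prefix "vm" already present; 9 new (j, o, j, o, f, m, f, o, m)
  "vmovjofvvf" → prefix "vmo" already present; 7 new (v, j, o, f, v, v, f)
  "vmmomf" → prefix "vm" already present; 4 new (m, o, m, f)
  "voovfoj" → prefix "voo" already present; 4 new (v, f, o, j)
  "vofvj" → prefix "vof" already present; 2 new (v, j)
  "vjf" → prefix "vjf" already present; 0 new (none)
  "vvovommfjf" → prefix "vvo" already present; 7 new (v, o, m, m, f, j, f)
Total nodes = 8 + 2 + 4 + 7 + 8 + 1 + 2 + 3 + 4 + 2 + 2 + 5 + 7 + 9 + 7 + 4 + 4 + 2 + 0 + 7 = 88

88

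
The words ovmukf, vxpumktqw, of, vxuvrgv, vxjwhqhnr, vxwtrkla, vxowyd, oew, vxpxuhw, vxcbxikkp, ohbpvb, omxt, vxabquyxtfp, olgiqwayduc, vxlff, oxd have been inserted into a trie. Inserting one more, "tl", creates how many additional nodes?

"tl" shares no prefix with any stored word, so all 2 characters open new nodes.
2 − 0 = 2 new nodes.

2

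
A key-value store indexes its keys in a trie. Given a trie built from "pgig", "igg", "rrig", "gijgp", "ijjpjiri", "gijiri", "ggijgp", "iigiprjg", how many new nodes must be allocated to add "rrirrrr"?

The longest prefix of "rrirrrr" already in the trie is "rri" (length 3).
So 7 − 3 = 4 new nodes.

4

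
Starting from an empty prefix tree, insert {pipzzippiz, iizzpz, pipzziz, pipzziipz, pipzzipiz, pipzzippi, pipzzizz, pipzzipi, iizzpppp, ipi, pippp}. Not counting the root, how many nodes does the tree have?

30

Count nodes per top-level branch (shared prefixes stored once):
  'i'-branch (iizzpppp, iizzpz, ipi): 11 nodes
  'p'-branch (pippp, pipzziipz, pipzzipi, pipzzipiz, pipzzippi, pipzzippiz, pipzziz, pipzzizz): 19 nodes
Sum: 30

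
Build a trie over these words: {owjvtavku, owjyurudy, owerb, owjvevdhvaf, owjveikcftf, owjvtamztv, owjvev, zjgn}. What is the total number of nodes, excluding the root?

Trace insertions, counting only characters that open a new branch:
  "owjvtavku" → 9 new (o, w, j, v, t, a, v, k, u)
  "owjyurudy" → prefix "owj" already present; 6 new (y, u, r, u, d, y)
  "owerb" → prefix "ow" already present; 3 new (e, r, b)
  "owjvevdhvaf" → prefix "owjv" already present; 7 new (e, v, d, h, v, a, f)
  "owjveikcftf" → prefix "owjve" already present; 6 new (i, k, c, f, t, f)
  "owjvtamztv" → prefix "owjvta" already present; 4 new (m, z, t, v)
  "owjvev" → prefix "owjvev" already present; 0 new (none)
  "zjgn" → 4 new (z, j, g, n)
Total nodes = 9 + 6 + 3 + 7 + 6 + 4 + 0 + 4 = 39

39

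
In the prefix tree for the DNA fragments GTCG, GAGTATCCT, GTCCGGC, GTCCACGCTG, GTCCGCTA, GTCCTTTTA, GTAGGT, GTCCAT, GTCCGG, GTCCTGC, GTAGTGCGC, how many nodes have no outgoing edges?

10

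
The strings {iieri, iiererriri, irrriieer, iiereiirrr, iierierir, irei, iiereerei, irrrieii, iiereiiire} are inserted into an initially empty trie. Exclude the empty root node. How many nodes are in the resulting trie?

Count nodes per top-level branch (shared prefixes stored once):
  'i'-branch (iiereerei, iiereiiire, iiereiirrr, iiererriri, iieri, iierierir, irei, irrrieii, irrriieer): 40 nodes
Sum: 40

40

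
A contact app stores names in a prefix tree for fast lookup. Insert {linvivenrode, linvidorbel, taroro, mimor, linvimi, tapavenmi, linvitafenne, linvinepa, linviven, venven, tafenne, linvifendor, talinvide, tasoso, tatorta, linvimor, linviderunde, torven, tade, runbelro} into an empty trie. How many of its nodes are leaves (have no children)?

Leaves are exactly the stored words that no other stored word extends.
Those words: "linviderunde", "linvidorbel", "linvifendor", "linvimi", "linvimor", "linvinepa", "linvitafenne", "linvivenrode", "mimor", "runbelro", "tade", "tafenne", "talinvide", "tapavenmi", "taroro", "tasoso", "tatorta", "torven", "venven"
Leaf count: 19

19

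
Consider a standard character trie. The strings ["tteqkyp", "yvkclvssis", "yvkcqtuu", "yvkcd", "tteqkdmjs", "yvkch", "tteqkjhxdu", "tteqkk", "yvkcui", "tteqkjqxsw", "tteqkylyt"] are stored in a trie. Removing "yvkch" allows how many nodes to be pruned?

1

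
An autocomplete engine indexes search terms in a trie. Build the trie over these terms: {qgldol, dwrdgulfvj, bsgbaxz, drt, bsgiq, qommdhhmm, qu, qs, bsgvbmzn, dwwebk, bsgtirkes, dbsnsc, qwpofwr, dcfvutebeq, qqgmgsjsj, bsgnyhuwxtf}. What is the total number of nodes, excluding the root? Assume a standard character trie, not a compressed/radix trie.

88

For each word, the new-node count is its length minus the longest prefix already in the trie:
  "qgldol" → 6 new (q, g, l, d, o, l)
  "dwrdgulfvj" → 10 new (d, w, r, d, g, u, l, f, v, j)
  "bsgbaxz" → 7 new (b, s, g, b, a, x, z)
  "drt" → prefix "d" already present; 2 new (r, t)
  "bsgiq" → prefix "bsg" already present; 2 new (i, q)
  "qommdhhmm" → prefix "q" already present; 8 new (o, m, m, d, h, h, m, m)
  "qu" → prefix "q" already present; 1 new (u)
  "qs" → prefix "q" already present; 1 new (s)
  "bsgvbmzn" → prefix "bsg" already present; 5 new (v, b, m, z, n)
  "dwwebk" → prefix "dw" already present; 4 new (w, e, b, k)
  "bsgtirkes" → prefix "bsg" already present; 6 new (t, i, r, k, e, s)
  "dbsnsc" → prefix "d" already present; 5 new (b, s, n, s, c)
  "qwpofwr" → prefix "q" already present; 6 new (w, p, o, f, w, r)
  "dcfvutebeq" → prefix "d" already present; 9 new (c, f, v, u, t, e, b, e, q)
  "qqgmgsjsj" → prefix "q" already present; 8 new (q, g, m, g, s, j, s, j)
  "bsgnyhuwxtf" → prefix "bsg" already present; 8 new (n, y, h, u, w, x, t, f)
Total nodes = 6 + 10 + 7 + 2 + 2 + 8 + 1 + 1 + 5 + 4 + 6 + 5 + 6 + 9 + 8 + 8 = 88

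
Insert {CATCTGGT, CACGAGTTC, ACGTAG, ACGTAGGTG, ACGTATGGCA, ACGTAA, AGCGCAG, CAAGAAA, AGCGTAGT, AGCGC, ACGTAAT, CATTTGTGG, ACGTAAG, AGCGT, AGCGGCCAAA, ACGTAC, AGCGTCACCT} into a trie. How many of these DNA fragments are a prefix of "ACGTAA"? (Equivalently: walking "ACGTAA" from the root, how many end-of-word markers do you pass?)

Traverse "ACGTAA" character by character; count nodes along the way that are marked as word ends.
Prefixes of the query that are stored words: "ACGTAA"
Count: 1

1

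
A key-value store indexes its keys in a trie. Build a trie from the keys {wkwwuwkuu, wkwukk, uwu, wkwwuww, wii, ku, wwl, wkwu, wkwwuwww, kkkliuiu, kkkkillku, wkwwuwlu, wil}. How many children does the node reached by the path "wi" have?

2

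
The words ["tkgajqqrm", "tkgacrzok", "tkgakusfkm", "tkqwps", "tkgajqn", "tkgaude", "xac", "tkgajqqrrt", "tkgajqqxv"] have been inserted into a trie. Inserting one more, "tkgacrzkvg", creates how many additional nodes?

"tkgacrz" is already a path in the trie; the remaining "kvg" must be added.
New nodes needed: |"tkgacrzkvg"| − 7 = 10 − 7 = 3.

3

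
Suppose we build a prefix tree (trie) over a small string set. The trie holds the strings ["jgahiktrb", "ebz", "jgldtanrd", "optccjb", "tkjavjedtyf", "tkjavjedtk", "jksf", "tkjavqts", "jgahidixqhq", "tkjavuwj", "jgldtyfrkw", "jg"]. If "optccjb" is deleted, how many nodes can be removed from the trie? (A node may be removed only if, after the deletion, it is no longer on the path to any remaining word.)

A node on "optccjb"'s path can go only if nothing else ends at it or branches off below it.
No other word shares any prefix with "optccjb", so all 7 of its nodes go.
Nodes removed: 7

7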